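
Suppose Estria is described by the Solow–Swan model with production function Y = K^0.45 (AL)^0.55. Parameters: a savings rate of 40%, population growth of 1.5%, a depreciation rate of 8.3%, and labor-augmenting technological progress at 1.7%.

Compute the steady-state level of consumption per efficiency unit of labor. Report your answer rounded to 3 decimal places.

c* ≈ 1.664

Steady state requires s·f(k) = (n + g + δ)·k, i.e. s·k^α = (n + g + δ)·k.
Rearranging, k^(1−α) = s / (n + g + δ).
k^0.55 = 0.40 / (0.015 + 0.017 + 0.083) = 0.40 / 0.115 = 3.4783
k* = 3.4783^(1/0.55) ≈ 9.6450
y* = (k*)^α = 9.6450^0.45 ≈ 2.7729
c* = (1 − s)·y* = (1 − 0.40) × 2.7729 ≈ 1.6637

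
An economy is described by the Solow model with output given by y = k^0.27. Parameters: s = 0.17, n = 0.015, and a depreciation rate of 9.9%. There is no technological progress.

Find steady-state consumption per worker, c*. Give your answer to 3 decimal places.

At the steady state, Δk = 0, so s·k^α = (n + δ)·k.
Rearranging, k^(1−α) = s / (n + δ).
k^0.73 = 0.17 / (0.015 + 0.099) = 0.17 / 0.114 = 1.4912
k* = 1.4912^(1/0.73) ≈ 1.7287
y* = (k*)^α = 1.7287^0.27 ≈ 1.1593
c* = (1 − s)·y* = (1 − 0.17) × 1.1593 ≈ 0.9622

c* = 0.962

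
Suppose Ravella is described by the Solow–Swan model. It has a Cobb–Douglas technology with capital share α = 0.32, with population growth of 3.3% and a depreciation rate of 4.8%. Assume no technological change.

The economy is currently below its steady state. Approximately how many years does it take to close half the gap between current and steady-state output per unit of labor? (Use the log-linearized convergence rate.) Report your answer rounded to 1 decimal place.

about 12.6 years

Near the steady state the convergence rate is λ = (1 − α)(n + δ).
λ = (1 − 0.32) × 0.081 = 0.68 × 0.081 = 0.05508
Half-life = ln 2 / λ = 0.6931 / 0.05508 ≈ 12.58 years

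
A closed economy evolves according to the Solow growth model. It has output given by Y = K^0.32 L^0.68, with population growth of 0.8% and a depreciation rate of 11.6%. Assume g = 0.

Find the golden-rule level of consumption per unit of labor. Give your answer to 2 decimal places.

At the golden rule, f'(k) = n + δ, so α·k^(α−1) = n + δ and k_gold = (α/(n + δ))^(1/(1−α)).
k_gold = (0.32/0.124)^(1/0.68) = 2.5806^1.4706 ≈ 4.0316
c_gold = f(k_gold) − (n + δ)·k_gold = 1.5623 − 0.124×4.0316 ≈ 1.0624

c_gold ≈ 1.06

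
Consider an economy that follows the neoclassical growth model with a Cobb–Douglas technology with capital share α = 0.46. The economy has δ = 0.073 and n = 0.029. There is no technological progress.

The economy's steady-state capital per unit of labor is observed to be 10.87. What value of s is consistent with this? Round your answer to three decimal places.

s ≈ 0.370

At the steady state, Δk = 0, so s·k^α = (n + δ)·k.
So s / (n + δ) = (k*)^(1−α) = 10.87^0.54 = 3.6271.
Therefore s = 3.6271 × (n + δ) = 3.6271 × 0.102 = 0.3700.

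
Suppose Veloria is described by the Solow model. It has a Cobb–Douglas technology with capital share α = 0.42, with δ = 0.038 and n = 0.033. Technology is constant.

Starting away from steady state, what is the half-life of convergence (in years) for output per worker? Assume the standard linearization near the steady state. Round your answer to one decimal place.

Near the steady state the convergence rate is λ = (1 − α)(n + δ).
λ = (1 − 0.42) × 0.071 = 0.58 × 0.071 = 0.04118
Half-life = ln 2 / λ = 0.6931 / 0.04118 ≈ 16.83 years

about 16.8 years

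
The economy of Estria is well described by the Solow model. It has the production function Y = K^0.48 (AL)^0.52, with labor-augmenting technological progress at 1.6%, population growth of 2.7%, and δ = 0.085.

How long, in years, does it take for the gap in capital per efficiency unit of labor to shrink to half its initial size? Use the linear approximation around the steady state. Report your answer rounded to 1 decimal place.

t_½ ≈ 10.4 years

Near the steady state the convergence rate is λ = (1 − α)(n + g + δ).
λ = (1 − 0.48) × 0.128 = 0.52 × 0.128 = 0.06656
Half-life = ln 2 / λ = 0.6931 / 0.06656 ≈ 10.41 years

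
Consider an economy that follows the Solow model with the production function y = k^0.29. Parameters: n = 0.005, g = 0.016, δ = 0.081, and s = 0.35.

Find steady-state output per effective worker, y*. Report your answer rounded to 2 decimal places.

y* ≈ 1.65

In steady state, investment equals break-even investment: s·k^α = (n + g + δ)·k.
Rearranging, k^(1−α) = s / (n + g + δ).
k^0.71 = 0.35 / (0.005 + 0.016 + 0.081) = 0.35 / 0.102 = 3.4314
k* = 3.4314^(1/0.71) ≈ 5.6779
y* = (k*)^α = 5.6779^0.29 ≈ 1.6547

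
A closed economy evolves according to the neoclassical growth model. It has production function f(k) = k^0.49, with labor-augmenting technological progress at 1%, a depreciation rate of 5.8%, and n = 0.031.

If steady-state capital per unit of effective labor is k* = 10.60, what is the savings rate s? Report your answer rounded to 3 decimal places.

At the steady state, Δk = 0, so s·k^α = (n + g + δ)·k.
So s / (n + g + δ) = (k*)^(1−α) = 10.60^0.51 = 3.3335.
Therefore s = 3.3335 × (n + g + δ) = 3.3335 × 0.099 = 0.3300.

s ≈ 0.330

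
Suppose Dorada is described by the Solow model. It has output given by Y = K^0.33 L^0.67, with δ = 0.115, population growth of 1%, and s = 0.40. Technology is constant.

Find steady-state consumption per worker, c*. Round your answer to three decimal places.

Steady state requires s·f(k) = (n + δ)·k, i.e. s·k^α = (n + δ)·k.
Dividing both sides by k: k^(1−α) = s / (n + δ).
k^0.67 = 0.40 / (0.010 + 0.115) = 0.40 / 0.125 = 3.2000
k* = 3.2000^(1/0.67) ≈ 5.6749
y* = (k*)^α = 5.6749^0.33 ≈ 1.7734
c* = (1 − s)·y* = (1 − 0.40) × 1.7734 ≈ 1.0640

c* = 1.064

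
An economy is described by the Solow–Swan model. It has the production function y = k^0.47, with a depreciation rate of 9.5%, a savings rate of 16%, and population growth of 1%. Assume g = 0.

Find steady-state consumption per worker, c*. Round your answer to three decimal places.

c* ≈ 1.220

Steady state requires s·f(k) = (n + δ)·k, i.e. s·k^α = (n + δ)·k.
Rearranging, k^(1−α) = s / (n + δ).
k^0.53 = 0.16 / (0.010 + 0.095) = 0.16 / 0.105 = 1.5238
k* = 1.5238^(1/0.53) ≈ 2.2138
y* = (k*)^α = 2.2138^0.47 ≈ 1.4528
c* = (1 − s)·y* = (1 − 0.16) × 1.4528 ≈ 1.2204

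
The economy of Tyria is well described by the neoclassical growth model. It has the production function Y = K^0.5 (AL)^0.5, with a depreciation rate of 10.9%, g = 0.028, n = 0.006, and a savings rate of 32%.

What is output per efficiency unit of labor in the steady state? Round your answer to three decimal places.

y* ≈ 2.238

In steady state, investment equals break-even investment: s·k^α = (n + g + δ)·k.
Dividing both sides by k: k^(1−α) = s / (n + g + δ).
k^0.5 = 0.32 / (0.006 + 0.028 + 0.109) = 0.32 / 0.143 = 2.2378
k* = 2.2378^(1/0.5) ≈ 5.0077
y* = (k*)^α = 5.0077^0.5 ≈ 2.2378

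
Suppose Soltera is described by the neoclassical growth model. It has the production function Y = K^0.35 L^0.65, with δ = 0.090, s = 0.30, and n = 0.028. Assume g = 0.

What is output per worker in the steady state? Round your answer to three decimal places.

Steady state requires s·f(k) = (n + δ)·k, i.e. s·k^α = (n + δ)·k.
Dividing both sides by k: k^(1−α) = s / (n + δ).
k^0.65 = 0.30 / (0.028 + 0.090) = 0.30 / 0.118 = 2.5424
k* = 2.5424^(1/0.65) ≈ 4.2020
y* = (k*)^α = 4.2020^0.35 ≈ 1.6528

y* = 1.653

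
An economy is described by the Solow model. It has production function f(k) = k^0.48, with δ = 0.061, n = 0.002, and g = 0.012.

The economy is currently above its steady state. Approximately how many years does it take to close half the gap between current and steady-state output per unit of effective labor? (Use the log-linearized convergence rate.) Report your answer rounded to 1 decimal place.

half-life ≈ 17.8 years

Near the steady state the convergence rate is λ = (1 − α)(n + g + δ).
λ = (1 − 0.48) × 0.075 = 0.52 × 0.075 = 0.0390
Half-life = ln 2 / λ = 0.6931 / 0.0390 ≈ 17.77 years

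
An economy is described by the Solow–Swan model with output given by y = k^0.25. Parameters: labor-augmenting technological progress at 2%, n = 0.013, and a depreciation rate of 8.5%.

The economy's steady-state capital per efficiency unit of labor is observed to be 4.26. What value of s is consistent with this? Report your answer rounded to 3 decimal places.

s ≈ 0.350

At the steady state, Δk = 0, so s·k^α = (n + g + δ)·k.
So s / (n + g + δ) = (k*)^(1−α) = 4.26^0.75 = 2.9652.
Therefore s = 2.9652 × (n + g + δ) = 2.9652 × 0.118 = 0.3499.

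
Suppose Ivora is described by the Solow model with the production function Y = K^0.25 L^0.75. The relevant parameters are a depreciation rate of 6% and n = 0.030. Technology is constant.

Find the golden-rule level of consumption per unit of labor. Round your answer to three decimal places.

At the golden rule, f'(k) = n + δ, so α·k^(α−1) = n + δ and k_gold = (α/(n + δ))^(1/(1−α)).
k_gold = (0.25/0.090)^(1/0.75) = 2.7778^1.3333 ≈ 3.9047
c_gold = f(k_gold) − (n + δ)·k_gold = 1.4057 − 0.090×3.9047 ≈ 1.0543

c_gold ≈ 1.054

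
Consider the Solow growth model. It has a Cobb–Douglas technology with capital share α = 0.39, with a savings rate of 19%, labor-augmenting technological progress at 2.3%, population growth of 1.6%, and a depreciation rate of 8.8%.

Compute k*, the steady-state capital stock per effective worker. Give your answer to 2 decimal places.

In steady state, investment equals break-even investment: s·k^α = (n + g + δ)·k.
Rearranging, k^(1−α) = s / (n + g + δ).
k^0.61 = 0.19 / (0.016 + 0.023 + 0.088) = 0.19 / 0.127 = 1.4961
k* = 1.4961^(1/0.61) ≈ 1.9356

k* = 1.94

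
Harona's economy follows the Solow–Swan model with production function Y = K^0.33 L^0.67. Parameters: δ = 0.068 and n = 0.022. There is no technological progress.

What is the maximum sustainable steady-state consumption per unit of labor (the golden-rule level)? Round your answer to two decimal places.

At the golden rule, f'(k) = n + δ, so α·k^(α−1) = n + δ and k_gold = (α/(n + δ))^(1/(1−α)).
k_gold = (0.33/0.090)^(1/0.67) = 3.6667^1.4925 ≈ 6.9531
c_gold = f(k_gold) − (n + δ)·k_gold = 1.8964 − 0.090×6.9531 ≈ 1.2706

c_gold ≈ 1.27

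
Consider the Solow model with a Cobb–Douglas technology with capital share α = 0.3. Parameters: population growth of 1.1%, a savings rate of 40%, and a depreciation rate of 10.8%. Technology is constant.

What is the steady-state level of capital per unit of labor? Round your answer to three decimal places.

k* ≈ 5.651

Steady state requires s·f(k) = (n + δ)·k, i.e. s·k^α = (n + δ)·k.
Rearranging, k^(1−α) = s / (n + δ).
k^0.7 = 0.40 / (0.011 + 0.108) = 0.40 / 0.119 = 3.3613
k* = 3.3613^(1/0.7) ≈ 5.6514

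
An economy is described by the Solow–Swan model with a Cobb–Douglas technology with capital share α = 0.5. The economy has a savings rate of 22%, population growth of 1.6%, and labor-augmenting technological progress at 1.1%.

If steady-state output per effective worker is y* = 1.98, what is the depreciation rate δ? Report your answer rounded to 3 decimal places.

δ ≈ 0.084

Steady state requires s·f(k) = (n + g + δ)·k, i.e. s·k^α = (n + g + δ)·k.
Since y* = [s/(n + g + δ)]^(α/(1−α)), we have s/(n + g + δ) = (y*)^((1−α)/α) = 1.98^1 = 1.9800.
Therefore n + g + δ = s / 1.9800 = 0.22 / 1.9800 = 0.1111, so δ = 0.1111 − 0.027 = 0.0841.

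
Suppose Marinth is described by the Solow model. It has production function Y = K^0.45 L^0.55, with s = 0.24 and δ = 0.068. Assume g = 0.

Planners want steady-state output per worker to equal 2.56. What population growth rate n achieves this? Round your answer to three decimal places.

At the steady state, Δk = 0, so s·k^α = (n + δ)·k.
Since y* = [s/(n + δ)]^(α/(1−α)), we have s/(n + δ) = (y*)^((1−α)/α) = 2.56^1.2222 = 3.1546.
Therefore n + δ = s / 3.1546 = 0.24 / 3.1546 = 0.0761, so n = 0.0761 − 0.068 = 0.0081.

n ≈ 0.008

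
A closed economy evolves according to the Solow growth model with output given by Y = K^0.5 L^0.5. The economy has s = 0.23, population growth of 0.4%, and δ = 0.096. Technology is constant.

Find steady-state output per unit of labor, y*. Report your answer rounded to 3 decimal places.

y* ≈ 2.300

In steady state, investment equals break-even investment: s·k^α = (n + δ)·k.
Rearranging, k^(1−α) = s / (n + δ).
k^0.5 = 0.23 / (0.004 + 0.096) = 0.23 / 0.100 = 2.3000
k* = 2.3000^(1/0.5) ≈ 5.2900
y* = (k*)^α = 5.2900^0.5 ≈ 2.3000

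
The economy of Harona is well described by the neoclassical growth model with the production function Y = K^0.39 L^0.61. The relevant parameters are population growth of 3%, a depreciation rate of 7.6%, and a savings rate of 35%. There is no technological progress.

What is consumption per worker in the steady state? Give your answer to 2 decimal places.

c* = 1.40

At the steady state, Δk = 0, so s·k^α = (n + δ)·k.
Dividing both sides by k: k^(1−α) = s / (n + δ).
k^0.61 = 0.35 / (0.030 + 0.076) = 0.35 / 0.106 = 3.3019
k* = 3.3019^(1/0.61) ≈ 7.0865
y* = (k*)^α = 7.0865^0.39 ≈ 2.1462
c* = (1 − s)·y* = (1 − 0.35) × 2.1462 ≈ 1.3950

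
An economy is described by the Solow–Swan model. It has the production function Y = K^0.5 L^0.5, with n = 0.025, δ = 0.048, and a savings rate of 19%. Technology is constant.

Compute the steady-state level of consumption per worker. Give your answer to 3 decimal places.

Steady state requires s·f(k) = (n + δ)·k, i.e. s·k^α = (n + δ)·k.
Dividing both sides by k: k^(1−α) = s / (n + δ).
k^0.5 = 0.19 / (0.025 + 0.048) = 0.19 / 0.073 = 2.6027
k* = 2.6027^(1/0.5) ≈ 6.7740
y* = (k*)^α = 6.7740^0.5 ≈ 2.6027
c* = (1 − s)·y* = (1 − 0.19) × 2.6027 ≈ 2.1082

c* ≈ 2.108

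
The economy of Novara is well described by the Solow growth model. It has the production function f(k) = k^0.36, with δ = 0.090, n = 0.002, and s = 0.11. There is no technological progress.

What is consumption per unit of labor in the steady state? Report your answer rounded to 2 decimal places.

In steady state, investment equals break-even investment: s·k^α = (n + δ)·k.
Dividing both sides by k: k^(1−α) = s / (n + δ).
k^0.64 = 0.11 / (0.002 + 0.090) = 0.11 / 0.092 = 1.1957
k* = 1.1957^(1/0.64) ≈ 1.3222
y* = (k*)^α = 1.3222^0.36 ≈ 1.1058
c* = (1 − s)·y* = (1 − 0.11) × 1.1058 ≈ 0.9842

c* = 0.98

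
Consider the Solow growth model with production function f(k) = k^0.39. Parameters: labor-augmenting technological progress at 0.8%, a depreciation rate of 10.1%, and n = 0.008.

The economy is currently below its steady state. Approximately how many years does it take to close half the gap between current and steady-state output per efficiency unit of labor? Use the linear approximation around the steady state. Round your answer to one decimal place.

Near the steady state the convergence rate is λ = (1 − α)(n + g + δ).
λ = (1 − 0.39) × 0.117 = 0.61 × 0.117 = 0.07137
Half-life = ln 2 / λ = 0.6931 / 0.07137 ≈ 9.71 years

t_½ ≈ 9.7 years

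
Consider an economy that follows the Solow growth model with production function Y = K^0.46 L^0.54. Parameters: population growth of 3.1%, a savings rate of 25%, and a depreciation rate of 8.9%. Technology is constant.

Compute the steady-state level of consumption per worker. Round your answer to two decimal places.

In steady state, investment equals break-even investment: s·k^α = (n + δ)·k.
Rearranging, k^(1−α) = s / (n + δ).
k^0.54 = 0.25 / (0.031 + 0.089) = 0.25 / 0.120 = 2.0833
k* = 2.0833^(1/0.54) ≈ 3.8930
y* = (k*)^α = 3.8930^0.46 ≈ 1.8687
c* = (1 − s)·y* = (1 − 0.25) × 1.8687 ≈ 1.4015

c* = 1.40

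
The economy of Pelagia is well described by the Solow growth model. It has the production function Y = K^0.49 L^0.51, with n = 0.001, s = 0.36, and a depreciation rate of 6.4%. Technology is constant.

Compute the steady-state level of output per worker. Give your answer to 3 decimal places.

y* ≈ 5.179

In steady state, investment equals break-even investment: s·k^α = (n + δ)·k.
Dividing both sides by k: k^(1−α) = s / (n + δ).
k^0.51 = 0.36 / (0.001 + 0.064) = 0.36 / 0.065 = 5.5385
k* = 5.5385^(1/0.51) ≈ 28.6835
y* = (k*)^α = 28.6835^0.49 ≈ 5.1789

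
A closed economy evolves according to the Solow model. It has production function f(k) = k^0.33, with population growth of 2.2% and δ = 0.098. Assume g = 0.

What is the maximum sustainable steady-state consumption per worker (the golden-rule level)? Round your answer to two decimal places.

c_gold ≈ 1.10

At the golden rule, f'(k) = n + δ, so α·k^(α−1) = n + δ and k_gold = (α/(n + δ))^(1/(1−α)).
k_gold = (0.33/0.120)^(1/0.67) = 2.7500^1.4925 ≈ 4.5259
c_gold = f(k_gold) − (n + δ)·k_gold = 1.6458 − 0.120×4.5259 ≈ 1.1027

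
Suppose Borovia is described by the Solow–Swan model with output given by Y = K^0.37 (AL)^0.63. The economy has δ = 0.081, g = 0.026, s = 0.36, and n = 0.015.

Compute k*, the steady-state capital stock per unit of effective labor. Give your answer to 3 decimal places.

Steady state requires s·f(k) = (n + g + δ)·k, i.e. s·k^α = (n + g + δ)·k.
Rearranging, k^(1−α) = s / (n + g + δ).
k^0.63 = 0.36 / (0.015 + 0.026 + 0.081) = 0.36 / 0.122 = 2.9508
k* = 2.9508^(1/0.63) ≈ 5.5710

k* = 5.571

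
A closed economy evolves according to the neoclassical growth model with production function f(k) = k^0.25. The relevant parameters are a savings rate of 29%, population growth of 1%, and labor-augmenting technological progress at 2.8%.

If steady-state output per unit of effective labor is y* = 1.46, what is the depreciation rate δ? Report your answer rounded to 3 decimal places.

At the steady state, Δk = 0, so s·k^α = (n + g + δ)·k.
Since y* = [s/(n + g + δ)]^(α/(1−α)), we have s/(n + g + δ) = (y*)^((1−α)/α) = 1.46^3 = 3.1121.
Therefore n + g + δ = s / 3.1121 = 0.29 / 3.1121 = 0.0932, so δ = 0.0932 − 0.038 = 0.0552.

δ ≈ 0.055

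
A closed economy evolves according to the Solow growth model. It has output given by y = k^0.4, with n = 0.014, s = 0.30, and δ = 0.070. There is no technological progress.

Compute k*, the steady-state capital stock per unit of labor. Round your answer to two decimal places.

k* = 8.34

In steady state, investment equals break-even investment: s·k^α = (n + δ)·k.
Dividing both sides by k: k^(1−α) = s / (n + δ).
k^0.6 = 0.30 / (0.014 + 0.070) = 0.30 / 0.084 = 3.5714
k* = 3.5714^(1/0.6) ≈ 8.3444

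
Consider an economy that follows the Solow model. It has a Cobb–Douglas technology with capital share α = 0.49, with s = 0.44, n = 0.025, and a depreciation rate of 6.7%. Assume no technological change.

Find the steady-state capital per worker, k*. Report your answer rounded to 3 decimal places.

k* ≈ 21.512

Steady state requires s·f(k) = (n + δ)·k, i.e. s·k^α = (n + δ)·k.
Rearranging, k^(1−α) = s / (n + δ).
k^0.51 = 0.44 / (0.025 + 0.067) = 0.44 / 0.092 = 4.7826
k* = 4.7826^(1/0.51) ≈ 21.5117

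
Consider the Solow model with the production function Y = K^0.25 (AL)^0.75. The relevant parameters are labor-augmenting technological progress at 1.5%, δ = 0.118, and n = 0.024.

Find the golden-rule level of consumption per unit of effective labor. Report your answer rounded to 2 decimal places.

At the golden rule, f'(k) = n + g + δ, so α·k^(α−1) = n + g + δ and k_gold = (α/(n + g + δ))^(1/(1−α)).
k_gold = (0.25/0.157)^(1/0.75) = 1.5924^1.3333 ≈ 1.8595
c_gold = f(k_gold) − (n + g + δ)·k_gold = 1.1677 − 0.157×1.8595 ≈ 0.8758

c_gold ≈ 0.88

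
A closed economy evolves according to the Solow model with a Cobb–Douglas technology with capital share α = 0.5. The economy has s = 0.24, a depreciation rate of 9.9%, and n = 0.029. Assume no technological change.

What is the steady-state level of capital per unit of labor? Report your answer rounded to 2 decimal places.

k* ≈ 3.52

At the steady state, Δk = 0, so s·k^α = (n + δ)·k.
Rearranging, k^(1−α) = s / (n + δ).
k^0.5 = 0.24 / (0.029 + 0.099) = 0.24 / 0.128 = 1.8750
k* = 1.8750^(1/0.5) ≈ 3.5156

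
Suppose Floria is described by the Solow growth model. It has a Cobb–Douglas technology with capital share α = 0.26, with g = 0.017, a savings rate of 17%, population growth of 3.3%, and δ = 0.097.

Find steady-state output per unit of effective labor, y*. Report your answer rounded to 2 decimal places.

Steady state requires s·f(k) = (n + g + δ)·k, i.e. s·k^α = (n + g + δ)·k.
Dividing both sides by k: k^(1−α) = s / (n + g + δ).
k^0.74 = 0.17 / (0.033 + 0.017 + 0.097) = 0.17 / 0.147 = 1.1565
k* = 1.1565^(1/0.74) ≈ 1.2171
y* = (k*)^α = 1.2171^0.26 ≈ 1.0524

y* = 1.05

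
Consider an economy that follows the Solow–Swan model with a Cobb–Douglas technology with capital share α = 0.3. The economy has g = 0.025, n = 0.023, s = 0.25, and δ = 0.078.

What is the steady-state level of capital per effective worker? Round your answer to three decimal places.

Steady state requires s·f(k) = (n + g + δ)·k, i.e. s·k^α = (n + g + δ)·k.
Dividing both sides by k: k^(1−α) = s / (n + g + δ).
k^0.7 = 0.25 / (0.023 + 0.025 + 0.078) = 0.25 / 0.126 = 1.9841
k* = 1.9841^(1/0.7) ≈ 2.6613

k* = 2.661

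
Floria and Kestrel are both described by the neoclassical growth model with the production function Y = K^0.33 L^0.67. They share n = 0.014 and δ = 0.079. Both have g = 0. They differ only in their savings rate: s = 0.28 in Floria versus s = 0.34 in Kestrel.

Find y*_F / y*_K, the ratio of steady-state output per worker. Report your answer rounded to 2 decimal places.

Steady-state y* = [s/(n + δ)]^(α/(1−α)), so the ratio is [ (s_F/(n + δ)_F) / (s_K/(n + δ)_K) ]^0.4925.
s_F/(n + δ)_F = 0.28/0.093 = 3.0108; s_K/(n + δ)_K = 0.34/0.093 = 3.6559.
Ratio = (3.0108/3.6559)^0.4925 = 0.8235^0.4925 ≈ 0.9088

y*_F / y*_K ≈ 0.91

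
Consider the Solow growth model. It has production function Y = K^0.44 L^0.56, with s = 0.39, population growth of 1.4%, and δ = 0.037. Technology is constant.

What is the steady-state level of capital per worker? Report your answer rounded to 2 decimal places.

k* = 37.82

At the steady state, Δk = 0, so s·k^α = (n + δ)·k.
Rearranging, k^(1−α) = s / (n + δ).
k^0.56 = 0.39 / (0.014 + 0.037) = 0.39 / 0.051 = 7.6471
k* = 7.6471^(1/0.56) ≈ 37.8158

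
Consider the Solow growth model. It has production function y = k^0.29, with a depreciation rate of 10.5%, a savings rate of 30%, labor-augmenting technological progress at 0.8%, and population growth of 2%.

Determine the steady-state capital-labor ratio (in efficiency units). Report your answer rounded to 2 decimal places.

At the steady state, Δk = 0, so s·k^α = (n + g + δ)·k.
Dividing both sides by k: k^(1−α) = s / (n + g + δ).
k^0.71 = 0.30 / (0.020 + 0.008 + 0.105) = 0.30 / 0.133 = 2.2556
k* = 2.2556^(1/0.71) ≈ 3.1445

k* = 3.14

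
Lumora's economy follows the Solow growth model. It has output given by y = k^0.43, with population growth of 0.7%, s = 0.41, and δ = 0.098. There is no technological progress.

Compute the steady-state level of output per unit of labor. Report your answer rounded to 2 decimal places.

y* = 2.79

At the steady state, Δk = 0, so s·k^α = (n + δ)·k.
Dividing both sides by k: k^(1−α) = s / (n + δ).
k^0.57 = 0.41 / (0.007 + 0.098) = 0.41 / 0.105 = 3.9048
k* = 3.9048^(1/0.57) ≈ 10.9117
y* = (k*)^α = 10.9117^0.43 ≈ 2.7944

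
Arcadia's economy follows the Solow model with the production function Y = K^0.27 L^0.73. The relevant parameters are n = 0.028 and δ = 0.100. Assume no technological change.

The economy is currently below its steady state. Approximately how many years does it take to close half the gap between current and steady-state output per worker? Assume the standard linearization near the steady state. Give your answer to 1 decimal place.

about 7.4 years

Near the steady state the convergence rate is λ = (1 − α)(n + δ).
λ = (1 − 0.27) × 0.128 = 0.73 × 0.128 = 0.09344
Half-life = ln 2 / λ = 0.6931 / 0.09344 ≈ 7.42 years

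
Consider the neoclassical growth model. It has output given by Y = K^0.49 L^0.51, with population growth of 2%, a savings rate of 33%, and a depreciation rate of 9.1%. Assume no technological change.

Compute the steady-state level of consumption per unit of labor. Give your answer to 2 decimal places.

c* = 1.91

In steady state, investment equals break-even investment: s·k^α = (n + δ)·k.
Dividing both sides by k: k^(1−α) = s / (n + δ).
k^0.51 = 0.33 / (0.020 + 0.091) = 0.33 / 0.111 = 2.9730
k* = 2.9730^(1/0.51) ≈ 8.4690
y* = (k*)^α = 8.4690^0.49 ≈ 2.8486
c* = (1 − s)·y* = (1 − 0.33) × 2.8486 ≈ 1.9086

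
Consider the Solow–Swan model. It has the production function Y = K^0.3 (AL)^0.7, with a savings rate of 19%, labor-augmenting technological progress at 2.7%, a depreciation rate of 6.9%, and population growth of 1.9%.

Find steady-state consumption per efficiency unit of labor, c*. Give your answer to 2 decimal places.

At the steady state, Δk = 0, so s·k^α = (n + g + δ)·k.
Dividing both sides by k: k^(1−α) = s / (n + g + δ).
k^0.7 = 0.19 / (0.019 + 0.027 + 0.069) = 0.19 / 0.115 = 1.6522
k* = 1.6522^(1/0.7) ≈ 2.0489
y* = (k*)^α = 2.0489^0.3 ≈ 1.2401
c* = (1 − s)·y* = (1 − 0.19) × 1.2401 ≈ 1.0045

c* = 1.00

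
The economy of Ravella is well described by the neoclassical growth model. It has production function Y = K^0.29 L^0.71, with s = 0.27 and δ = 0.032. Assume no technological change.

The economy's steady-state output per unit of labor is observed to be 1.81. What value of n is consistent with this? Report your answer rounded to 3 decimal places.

n ≈ 0.031

Steady state requires s·f(k) = (n + δ)·k, i.e. s·k^α = (n + δ)·k.
Since y* = [s/(n + δ)]^(α/(1−α)), we have s/(n + δ) = (y*)^((1−α)/α) = 1.81^2.4483 = 4.2744.
Therefore n + δ = s / 4.2744 = 0.27 / 4.2744 = 0.0632, so n = 0.0632 − 0.032 = 0.0312.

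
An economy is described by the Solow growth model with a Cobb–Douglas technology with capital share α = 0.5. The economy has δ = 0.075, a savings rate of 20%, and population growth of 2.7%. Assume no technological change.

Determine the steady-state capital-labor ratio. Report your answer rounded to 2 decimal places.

k* ≈ 3.84

In steady state, investment equals break-even investment: s·k^α = (n + δ)·k.
Rearranging, k^(1−α) = s / (n + δ).
k^0.5 = 0.20 / (0.027 + 0.075) = 0.20 / 0.102 = 1.9608
k* = 1.9608^(1/0.5) ≈ 3.8447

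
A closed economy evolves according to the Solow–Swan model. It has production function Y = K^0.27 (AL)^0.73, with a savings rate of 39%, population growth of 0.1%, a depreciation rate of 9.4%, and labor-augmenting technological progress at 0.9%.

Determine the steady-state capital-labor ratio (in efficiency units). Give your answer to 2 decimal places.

In steady state, investment equals break-even investment: s·k^α = (n + g + δ)·k.
Rearranging, k^(1−α) = s / (n + g + δ).
k^0.73 = 0.39 / (0.001 + 0.009 + 0.094) = 0.39 / 0.104 = 3.7500
k* = 3.7500^(1/0.73) ≈ 6.1143

k* ≈ 6.11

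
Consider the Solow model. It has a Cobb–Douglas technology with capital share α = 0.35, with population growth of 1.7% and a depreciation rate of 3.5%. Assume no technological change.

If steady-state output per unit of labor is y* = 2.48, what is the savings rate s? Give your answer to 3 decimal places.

At the steady state, Δk = 0, so s·k^α = (n + δ)·k.
Since y* = [s/(n + δ)]^(α/(1−α)), we have s/(n + δ) = (y*)^((1−α)/α) = 2.48^1.8571 = 5.4018.
Therefore s = 5.4018 × (n + δ) = 5.4018 × 0.052 = 0.2809.

s ≈ 0.281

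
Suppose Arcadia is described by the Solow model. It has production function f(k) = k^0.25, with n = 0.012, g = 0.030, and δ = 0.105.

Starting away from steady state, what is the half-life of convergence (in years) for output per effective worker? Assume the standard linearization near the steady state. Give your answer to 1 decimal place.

Near the steady state the convergence rate is λ = (1 − α)(n + g + δ).
λ = (1 − 0.25) × 0.147 = 0.75 × 0.147 = 0.11025
Half-life = ln 2 / λ = 0.6931 / 0.11025 ≈ 6.29 years

about 6.3 years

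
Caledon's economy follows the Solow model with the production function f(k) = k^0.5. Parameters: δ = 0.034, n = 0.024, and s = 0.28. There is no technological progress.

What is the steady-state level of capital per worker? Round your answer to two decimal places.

Steady state requires s·f(k) = (n + δ)·k, i.e. s·k^α = (n + δ)·k.
Dividing both sides by k: k^(1−α) = s / (n + δ).
k^0.5 = 0.28 / (0.024 + 0.034) = 0.28 / 0.058 = 4.8276
k* = 4.8276^(1/0.5) ≈ 23.3057

k* = 23.31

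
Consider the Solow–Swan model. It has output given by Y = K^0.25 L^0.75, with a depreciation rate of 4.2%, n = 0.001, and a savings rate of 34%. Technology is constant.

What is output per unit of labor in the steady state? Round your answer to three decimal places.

y* ≈ 1.992

In steady state, investment equals break-even investment: s·k^α = (n + δ)·k.
Dividing both sides by k: k^(1−α) = s / (n + δ).
k^0.75 = 0.34 / (0.001 + 0.042) = 0.34 / 0.043 = 7.9070
k* = 7.9070^(1/0.75) ≈ 15.7525
y* = (k*)^α = 15.7525^0.25 ≈ 1.9922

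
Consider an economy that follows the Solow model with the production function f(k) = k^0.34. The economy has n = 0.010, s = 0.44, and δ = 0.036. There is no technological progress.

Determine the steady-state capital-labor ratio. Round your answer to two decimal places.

Steady state requires s·f(k) = (n + δ)·k, i.e. s·k^α = (n + δ)·k.
Rearranging, k^(1−α) = s / (n + δ).
k^0.66 = 0.44 / (0.010 + 0.036) = 0.44 / 0.046 = 9.5652
k* = 9.5652^(1/0.66) ≈ 30.6126

k* ≈ 30.61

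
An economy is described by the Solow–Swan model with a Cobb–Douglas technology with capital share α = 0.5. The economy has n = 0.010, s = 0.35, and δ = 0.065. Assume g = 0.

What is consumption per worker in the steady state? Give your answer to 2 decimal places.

In steady state, investment equals break-even investment: s·k^α = (n + δ)·k.
Dividing both sides by k: k^(1−α) = s / (n + δ).
k^0.5 = 0.35 / (0.010 + 0.065) = 0.35 / 0.075 = 4.6667
k* = 4.6667^(1/0.5) ≈ 21.7781
y* = (k*)^α = 21.7781^0.5 ≈ 4.6667
c* = (1 − s)·y* = (1 − 0.35) × 4.6667 ≈ 3.0334

c* = 3.03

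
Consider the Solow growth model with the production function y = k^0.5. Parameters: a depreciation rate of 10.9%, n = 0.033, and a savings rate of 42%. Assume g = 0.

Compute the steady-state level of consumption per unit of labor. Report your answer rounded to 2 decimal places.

Steady state requires s·f(k) = (n + δ)·k, i.e. s·k^α = (n + δ)·k.
Rearranging, k^(1−α) = s / (n + δ).
k^0.5 = 0.42 / (0.033 + 0.109) = 0.42 / 0.142 = 2.9577
k* = 2.9577^(1/0.5) ≈ 8.7480
y* = (k*)^α = 8.7480^0.5 ≈ 2.9577
c* = (1 − s)·y* = (1 − 0.42) × 2.9577 ≈ 1.7155

c* ≈ 1.72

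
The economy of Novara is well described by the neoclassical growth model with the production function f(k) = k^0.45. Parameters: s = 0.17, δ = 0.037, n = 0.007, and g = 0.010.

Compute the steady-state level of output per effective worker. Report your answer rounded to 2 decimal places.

y* ≈ 2.56

In steady state, investment equals break-even investment: s·k^α = (n + g + δ)·k.
Dividing both sides by k: k^(1−α) = s / (n + g + δ).
k^0.55 = 0.17 / (0.007 + 0.010 + 0.037) = 0.17 / 0.054 = 3.1481
k* = 3.1481^(1/0.55) ≈ 8.0453
y* = (k*)^α = 8.0453^0.45 ≈ 2.5556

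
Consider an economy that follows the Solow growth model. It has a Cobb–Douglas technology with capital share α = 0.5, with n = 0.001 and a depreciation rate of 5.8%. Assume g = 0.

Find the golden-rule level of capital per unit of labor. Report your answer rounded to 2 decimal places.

The golden rule sets f'(k) = n + δ, i.e. α·k^(α−1) = n + δ.
So k^(1−α) = α / (n + δ) = 0.5 / 0.059 = 8.4746.
k_gold = 8.4746^(1/0.5) ≈ 71.8188

k_gold ≈ 71.82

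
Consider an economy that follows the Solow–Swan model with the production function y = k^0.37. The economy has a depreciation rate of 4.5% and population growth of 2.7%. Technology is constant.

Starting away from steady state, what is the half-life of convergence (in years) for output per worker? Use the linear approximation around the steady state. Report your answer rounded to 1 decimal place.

Near the steady state the convergence rate is λ = (1 − α)(n + δ).
λ = (1 − 0.37) × 0.072 = 0.63 × 0.072 = 0.04536
Half-life = ln 2 / λ = 0.6931 / 0.04536 ≈ 15.28 years

half-life ≈ 15.3 years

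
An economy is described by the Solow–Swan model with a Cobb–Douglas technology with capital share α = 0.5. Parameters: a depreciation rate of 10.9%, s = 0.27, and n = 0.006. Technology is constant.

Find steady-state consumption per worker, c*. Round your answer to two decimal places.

Steady state requires s·f(k) = (n + δ)·k, i.e. s·k^α = (n + δ)·k.
Rearranging, k^(1−α) = s / (n + δ).
k^0.5 = 0.27 / (0.006 + 0.109) = 0.27 / 0.115 = 2.3478
k* = 2.3478^(1/0.5) ≈ 5.5122
y* = (k*)^α = 5.5122^0.5 ≈ 2.3478
c* = (1 − s)·y* = (1 − 0.27) × 2.3478 ≈ 1.7139

c* = 1.71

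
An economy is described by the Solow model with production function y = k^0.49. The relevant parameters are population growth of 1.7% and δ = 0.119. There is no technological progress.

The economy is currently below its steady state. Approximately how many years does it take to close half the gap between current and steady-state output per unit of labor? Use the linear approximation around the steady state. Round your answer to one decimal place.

half-life ≈ 10.0 years

Near the steady state the convergence rate is λ = (1 − α)(n + δ).
λ = (1 − 0.49) × 0.136 = 0.51 × 0.136 = 0.06936
Half-life = ln 2 / λ = 0.6931 / 0.06936 ≈ 9.99 years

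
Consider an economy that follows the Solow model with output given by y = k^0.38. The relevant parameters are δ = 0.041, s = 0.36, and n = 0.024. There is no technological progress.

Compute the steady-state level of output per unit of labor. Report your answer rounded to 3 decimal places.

In steady state, investment equals break-even investment: s·k^α = (n + δ)·k.
Dividing both sides by k: k^(1−α) = s / (n + δ).
k^0.62 = 0.36 / (0.024 + 0.041) = 0.36 / 0.065 = 5.5385
k* = 5.5385^(1/0.62) ≈ 15.8132
y* = (k*)^α = 15.8132^0.38 ≈ 2.8551

y* ≈ 2.855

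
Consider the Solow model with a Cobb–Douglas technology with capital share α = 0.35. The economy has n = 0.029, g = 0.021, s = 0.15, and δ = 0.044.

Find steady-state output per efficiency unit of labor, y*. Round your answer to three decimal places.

y* ≈ 1.286

In steady state, investment equals break-even investment: s·k^α = (n + g + δ)·k.
Rearranging, k^(1−α) = s / (n + g + δ).
k^0.65 = 0.15 / (0.029 + 0.021 + 0.044) = 0.15 / 0.094 = 1.5957
k* = 1.5957^(1/0.65) ≈ 2.0523
y* = (k*)^α = 2.0523^0.35 ≈ 1.2861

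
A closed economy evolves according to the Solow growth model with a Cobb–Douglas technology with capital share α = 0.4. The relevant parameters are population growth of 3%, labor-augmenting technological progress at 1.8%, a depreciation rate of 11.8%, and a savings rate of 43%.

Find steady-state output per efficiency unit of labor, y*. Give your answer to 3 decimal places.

y* = 1.886

At the steady state, Δk = 0, so s·k^α = (n + g + δ)·k.
Dividing both sides by k: k^(1−α) = s / (n + g + δ).
k^0.6 = 0.43 / (0.030 + 0.018 + 0.118) = 0.43 / 0.166 = 2.5904
k* = 2.5904^(1/0.6) ≈ 4.8859
y* = (k*)^α = 4.8859^0.4 ≈ 1.8862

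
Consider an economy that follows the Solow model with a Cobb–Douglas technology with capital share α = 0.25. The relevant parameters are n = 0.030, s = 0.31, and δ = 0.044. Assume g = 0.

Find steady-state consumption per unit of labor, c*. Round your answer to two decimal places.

c* = 1.11

Steady state requires s·f(k) = (n + δ)·k, i.e. s·k^α = (n + δ)·k.
Dividing both sides by k: k^(1−α) = s / (n + δ).
k^0.75 = 0.31 / (0.030 + 0.044) = 0.31 / 0.074 = 4.1892
k* = 4.1892^(1/0.75) ≈ 6.7532
y* = (k*)^α = 6.7532^0.25 ≈ 1.6120
c* = (1 − s)·y* = (1 − 0.31) × 1.6120 ≈ 1.1123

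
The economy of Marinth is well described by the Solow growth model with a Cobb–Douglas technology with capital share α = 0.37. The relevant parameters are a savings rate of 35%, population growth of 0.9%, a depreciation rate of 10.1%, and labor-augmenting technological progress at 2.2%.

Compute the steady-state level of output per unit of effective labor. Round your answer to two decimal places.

y* = 1.77

Steady state requires s·f(k) = (n + g + δ)·k, i.e. s·k^α = (n + g + δ)·k.
Dividing both sides by k: k^(1−α) = s / (n + g + δ).
k^0.63 = 0.35 / (0.009 + 0.022 + 0.101) = 0.35 / 0.132 = 2.6515
k* = 2.6515^(1/0.63) ≈ 4.7012
y* = (k*)^α = 4.7012^0.37 ≈ 1.7730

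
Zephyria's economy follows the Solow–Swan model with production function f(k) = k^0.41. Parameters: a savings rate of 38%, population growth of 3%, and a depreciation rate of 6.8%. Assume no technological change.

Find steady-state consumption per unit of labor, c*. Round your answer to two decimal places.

Steady state requires s·f(k) = (n + δ)·k, i.e. s·k^α = (n + δ)·k.
Dividing both sides by k: k^(1−α) = s / (n + δ).
k^0.59 = 0.38 / (0.030 + 0.068) = 0.38 / 0.098 = 3.8776
k* = 3.8776^(1/0.59) ≈ 9.9441
y* = (k*)^α = 9.9441^0.41 ≈ 2.5645
c* = (1 − s)·y* = (1 − 0.38) × 2.5645 ≈ 1.5900

c* ≈ 1.59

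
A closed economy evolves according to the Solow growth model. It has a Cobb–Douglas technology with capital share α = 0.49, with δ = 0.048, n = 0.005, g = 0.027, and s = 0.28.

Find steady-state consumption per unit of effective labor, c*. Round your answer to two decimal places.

c* ≈ 2.40

Steady state requires s·f(k) = (n + g + δ)·k, i.e. s·k^α = (n + g + δ)·k.
Rearranging, k^(1−α) = s / (n + g + δ).
k^0.51 = 0.28 / (0.005 + 0.027 + 0.048) = 0.28 / 0.080 = 3.5000
k* = 3.5000^(1/0.51) ≈ 11.6627
y* = (k*)^α = 11.6627^0.49 ≈ 3.3322
c* = (1 − s)·y* = (1 − 0.28) × 3.3322 ≈ 2.3992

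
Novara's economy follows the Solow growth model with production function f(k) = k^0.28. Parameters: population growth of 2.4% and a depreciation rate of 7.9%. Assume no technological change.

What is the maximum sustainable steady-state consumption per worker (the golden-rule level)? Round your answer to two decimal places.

c_gold ≈ 1.06

At the golden rule, f'(k) = n + δ, so α·k^(α−1) = n + δ and k_gold = (α/(n + δ))^(1/(1−α)).
k_gold = (0.28/0.103)^(1/0.72) = 2.7184^1.3889 ≈ 4.0107
c_gold = f(k_gold) − (n + δ)·k_gold = 1.4754 − 0.103×4.0107 ≈ 1.0623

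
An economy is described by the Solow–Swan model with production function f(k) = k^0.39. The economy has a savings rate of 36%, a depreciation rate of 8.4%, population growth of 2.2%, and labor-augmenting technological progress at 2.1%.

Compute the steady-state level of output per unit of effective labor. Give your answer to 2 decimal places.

At the steady state, Δk = 0, so s·k^α = (n + g + δ)·k.
Rearranging, k^(1−α) = s / (n + g + δ).
k^0.61 = 0.36 / (0.022 + 0.021 + 0.084) = 0.36 / 0.127 = 2.8346
k* = 2.8346^(1/0.61) ≈ 5.5181
y* = (k*)^α = 5.5181^0.39 ≈ 1.9467

y* ≈ 1.95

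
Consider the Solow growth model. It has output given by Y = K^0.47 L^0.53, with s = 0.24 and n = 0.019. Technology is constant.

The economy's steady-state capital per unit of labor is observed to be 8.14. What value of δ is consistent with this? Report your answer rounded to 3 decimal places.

Steady state requires s·f(k) = (n + δ)·k, i.e. s·k^α = (n + δ)·k.
So s / (n + δ) = (k*)^(1−α) = 8.14^0.53 = 3.0383.
Therefore n + δ = s / 3.0383 = 0.24 / 3.0383 = 0.0790, so δ = 0.0790 − 0.019 = 0.0600.

δ ≈ 0.060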